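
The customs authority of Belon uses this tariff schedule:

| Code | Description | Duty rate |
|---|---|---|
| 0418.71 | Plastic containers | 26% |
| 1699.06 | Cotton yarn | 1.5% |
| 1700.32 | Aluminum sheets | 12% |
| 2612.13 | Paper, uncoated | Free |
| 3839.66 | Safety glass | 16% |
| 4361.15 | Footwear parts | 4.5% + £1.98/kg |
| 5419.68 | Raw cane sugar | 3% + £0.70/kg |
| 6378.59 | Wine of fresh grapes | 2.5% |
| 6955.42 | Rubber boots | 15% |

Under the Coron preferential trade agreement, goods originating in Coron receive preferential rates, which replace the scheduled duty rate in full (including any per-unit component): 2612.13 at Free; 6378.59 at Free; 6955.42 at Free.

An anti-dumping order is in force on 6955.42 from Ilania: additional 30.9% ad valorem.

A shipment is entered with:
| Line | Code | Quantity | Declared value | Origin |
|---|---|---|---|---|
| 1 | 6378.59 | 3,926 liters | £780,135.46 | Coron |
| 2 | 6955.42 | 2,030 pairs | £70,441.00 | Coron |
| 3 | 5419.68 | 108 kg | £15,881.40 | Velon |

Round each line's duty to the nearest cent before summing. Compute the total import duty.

Line 1 (6378.59, Coron, 3,926 liters, £780,135.46):
Base rate for 6378.59 is 2.5%.
Origin Coron qualifies under the Belon–Coron agreement and 6378.59 is covered: preferential rate Free applies instead.
Duty = £780,135.46 × 0% = £0.00.
Line 2 (6955.42, Coron, 2,030 pairs, £70,441.00):
Base rate for 6955.42 is 15%.
Origin Coron qualifies under the Belon–Coron agreement and 6955.42 is covered: preferential rate Free applies instead.
The additional-duty order on 6955.42 targets Ilania, not Coron; it does not apply.
Duty = £70,441.00 × 0% = £0.00.
Line 3 (5419.68, Velon, 108 kg, £15,881.40):
Base rate for 5419.68 is 3% + £0.70/kg.
Duty = £15,881.40 × 3% + 108 × £0.70 = £552.04.
Total = £0.00 + £0.00 + £552.04 = £552.04.

£552.04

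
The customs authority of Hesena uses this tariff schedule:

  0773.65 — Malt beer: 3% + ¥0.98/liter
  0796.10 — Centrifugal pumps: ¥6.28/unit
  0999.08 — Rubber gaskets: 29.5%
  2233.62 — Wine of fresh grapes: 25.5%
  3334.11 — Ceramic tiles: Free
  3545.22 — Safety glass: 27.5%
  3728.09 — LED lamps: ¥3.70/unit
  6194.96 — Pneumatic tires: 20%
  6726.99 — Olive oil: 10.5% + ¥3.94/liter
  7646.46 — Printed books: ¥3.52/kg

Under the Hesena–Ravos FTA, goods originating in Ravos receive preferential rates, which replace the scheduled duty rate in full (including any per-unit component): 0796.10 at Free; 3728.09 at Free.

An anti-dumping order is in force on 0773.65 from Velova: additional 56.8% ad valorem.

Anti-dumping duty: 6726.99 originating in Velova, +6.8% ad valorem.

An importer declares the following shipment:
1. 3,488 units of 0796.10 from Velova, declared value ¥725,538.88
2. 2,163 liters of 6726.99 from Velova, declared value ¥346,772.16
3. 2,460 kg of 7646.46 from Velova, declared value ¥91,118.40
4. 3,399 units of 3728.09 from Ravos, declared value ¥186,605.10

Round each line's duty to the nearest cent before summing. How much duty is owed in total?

Line 1 (0796.10, Velova, 3,488 units, ¥725,538.88):
Base rate for 0796.10 is ¥6.28/unit.
0796.10 has an FTA preferential rate, but origin Velova is not Ravos; base rate stands.
Duty = 3,488 × ¥6.28 = ¥21,904.64.
Line 2 (6726.99, Velova, 2,163 liters, ¥346,772.16):
Base rate for 6726.99 is 10.5% + ¥3.94/liter.
Additional duty on 6726.99 from Velova: +6.8%. Applied ad valorem rate: 10.5% + 6.8% = 17.3%.
Duty = ¥346,772.16 × 17.3% + 2,163 × ¥3.94 = ¥68,513.80.
Line 3 (7646.46, Velova, 2,460 kg, ¥91,118.40):
Base rate for 7646.46 is ¥3.52/kg.
Duty = 2,460 × ¥3.52 = ¥8,659.20.
Line 4 (3728.09, Ravos, 3,399 units, ¥186,605.10):
Base rate for 3728.09 is ¥3.70/unit.
Origin Ravos qualifies under the Hesena–Ravos agreement and 3728.09 is covered: preferential rate Free applies instead.
Duty = ¥186,605.10 × 0% = ¥0.00.
Total = ¥21,904.64 + ¥68,513.80 + ¥8,659.20 + ¥0.00 = ¥99,077.64.

¥99,077.64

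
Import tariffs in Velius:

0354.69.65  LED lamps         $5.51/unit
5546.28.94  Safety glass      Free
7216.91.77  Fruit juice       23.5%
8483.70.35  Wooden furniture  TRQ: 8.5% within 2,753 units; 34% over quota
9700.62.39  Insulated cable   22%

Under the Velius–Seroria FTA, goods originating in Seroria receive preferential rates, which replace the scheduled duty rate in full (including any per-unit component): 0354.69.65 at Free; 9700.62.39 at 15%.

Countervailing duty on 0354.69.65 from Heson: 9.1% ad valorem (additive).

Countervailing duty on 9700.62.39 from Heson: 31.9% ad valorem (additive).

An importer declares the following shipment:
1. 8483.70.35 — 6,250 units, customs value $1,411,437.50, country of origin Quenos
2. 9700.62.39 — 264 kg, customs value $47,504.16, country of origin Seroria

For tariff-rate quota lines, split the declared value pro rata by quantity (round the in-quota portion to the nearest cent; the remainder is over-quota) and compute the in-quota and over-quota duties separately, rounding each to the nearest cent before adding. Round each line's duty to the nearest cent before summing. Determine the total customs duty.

$328,478.32

Line 1 (8483.70.35, Quenos, 6,250 units, $1,411,437.50):
Code 8483.70.35 is under a tariff-rate quota (threshold 2,753 units). In-quota: 2,753 units at 8.5%; over-quota: 3,497 units at 34%.
Pro-rata value split: in-quota = $1,411,437.50 × 2,753/6,250 = $621,709.99; over-quota = $1,411,437.50 − $621,709.99 = $789,727.51.
In-quota duty = $621,709.99 × 8.5% = $52,845.35. Over-quota duty = $789,727.51 × 34% = $268,507.35.
Line duty = $52,845.35 + $268,507.35 = $321,352.70.
Line 2 (9700.62.39, Seroria, 264 kg, $47,504.16):
Base rate for 9700.62.39 is 22%.
Origin Seroria qualifies under the Velius–Seroria agreement and 9700.62.39 is covered: preferential rate 15% applies instead.
The additional-duty order on 9700.62.39 targets Heson, not Seroria; it does not apply.
Duty = $47,504.16 × 15% = $7,125.62.
Total = $321,352.70 + $7,125.62 = $328,478.32.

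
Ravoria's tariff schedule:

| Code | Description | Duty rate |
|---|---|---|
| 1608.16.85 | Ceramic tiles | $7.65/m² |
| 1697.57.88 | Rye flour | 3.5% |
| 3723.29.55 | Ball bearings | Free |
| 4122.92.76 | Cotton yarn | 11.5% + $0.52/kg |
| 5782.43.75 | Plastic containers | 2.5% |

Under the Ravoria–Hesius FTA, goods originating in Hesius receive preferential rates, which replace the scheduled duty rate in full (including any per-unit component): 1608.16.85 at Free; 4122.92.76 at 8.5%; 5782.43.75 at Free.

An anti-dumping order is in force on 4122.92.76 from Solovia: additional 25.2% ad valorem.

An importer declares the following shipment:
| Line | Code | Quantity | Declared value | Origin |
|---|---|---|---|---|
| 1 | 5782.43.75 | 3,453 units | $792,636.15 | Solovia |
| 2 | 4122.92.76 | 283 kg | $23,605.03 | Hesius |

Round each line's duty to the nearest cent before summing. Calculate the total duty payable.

$21,822.33

Line 1 (5782.43.75, Solovia, 3,453 units, $792,636.15):
Base rate for 5782.43.75 is 2.5%.
5782.43.75 has an FTA preferential rate, but origin Solovia is not Hesius; base rate stands.
Duty = $792,636.15 × 2.5% = $19,815.90.
Line 2 (4122.92.76, Hesius, 283 kg, $23,605.03):
Base rate for 4122.92.76 is 11.5% + $0.52/kg.
Origin Hesius qualifies under the Ravoria–Hesius agreement and 4122.92.76 is covered: preferential rate 8.5% applies instead.
The additional-duty order on 4122.92.76 targets Solovia, not Hesius; it does not apply.
Duty = $23,605.03 × 8.5% = $2,006.43.
Total = $19,815.90 + $2,006.43 = $21,822.33.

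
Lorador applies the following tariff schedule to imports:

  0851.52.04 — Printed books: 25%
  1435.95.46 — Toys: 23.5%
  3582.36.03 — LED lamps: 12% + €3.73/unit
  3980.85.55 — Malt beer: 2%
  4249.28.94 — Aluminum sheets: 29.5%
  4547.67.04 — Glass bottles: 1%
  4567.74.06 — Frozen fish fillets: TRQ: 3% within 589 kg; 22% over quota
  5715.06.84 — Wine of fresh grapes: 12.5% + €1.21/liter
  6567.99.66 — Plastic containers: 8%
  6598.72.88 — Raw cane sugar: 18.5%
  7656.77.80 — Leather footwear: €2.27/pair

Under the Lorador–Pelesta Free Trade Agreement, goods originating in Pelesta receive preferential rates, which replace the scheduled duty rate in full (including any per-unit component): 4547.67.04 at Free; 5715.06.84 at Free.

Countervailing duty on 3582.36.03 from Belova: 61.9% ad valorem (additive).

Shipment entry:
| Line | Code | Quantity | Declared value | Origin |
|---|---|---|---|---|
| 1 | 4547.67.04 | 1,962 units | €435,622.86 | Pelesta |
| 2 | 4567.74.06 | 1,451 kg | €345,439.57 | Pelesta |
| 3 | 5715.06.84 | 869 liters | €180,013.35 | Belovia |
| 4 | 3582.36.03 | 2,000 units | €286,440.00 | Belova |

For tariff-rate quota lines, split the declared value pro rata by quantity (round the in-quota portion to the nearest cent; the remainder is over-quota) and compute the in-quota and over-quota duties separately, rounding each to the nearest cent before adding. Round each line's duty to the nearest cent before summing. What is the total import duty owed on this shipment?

€292,046.61

Line 1 (4547.67.04, Pelesta, 1,962 units, €435,622.86):
Base rate for 4547.67.04 is 1%.
Origin Pelesta qualifies under the Lorador–Pelesta agreement and 4547.67.04 is covered: preferential rate Free applies instead.
Duty = €435,622.86 × 0% = €0.00.
Line 2 (4567.74.06, Pelesta, 1,451 kg, €345,439.57):
Code 4567.74.06 is under a tariff-rate quota (threshold 589 kg). In-quota: 589 kg at 3%; over-quota: 862 kg at 22%.
Pro-rata value split: in-quota = €345,439.57 × 589/1,451 = €140,223.23; over-quota = €345,439.57 − €140,223.23 = €205,216.34.
In-quota duty = €140,223.23 × 3% = €4,206.70. Over-quota duty = €205,216.34 × 22% = €45,147.59.
Line duty = €4,206.70 + €45,147.59 = €49,354.29.
Line 3 (5715.06.84, Belovia, 869 liters, €180,013.35):
Base rate for 5715.06.84 is 12.5% + €1.21/liter.
5715.06.84 has an FTA preferential rate, but origin Belovia is not Pelesta; base rate stands.
Duty = €180,013.35 × 12.5% + 869 × €1.21 = €23,553.16.
Line 4 (3582.36.03, Belova, 2,000 units, €286,440.00):
Base rate for 3582.36.03 is 12% + €3.73/unit.
Additional duty on 3582.36.03 from Belova: +61.9%. Applied ad valorem rate: 12% + 61.9% = 73.9%.
Duty = €286,440.00 × 73.9% + 2,000 × €3.73 = €219,139.16.
Total = €0.00 + €49,354.29 + €23,553.16 + €219,139.16 = €292,046.61.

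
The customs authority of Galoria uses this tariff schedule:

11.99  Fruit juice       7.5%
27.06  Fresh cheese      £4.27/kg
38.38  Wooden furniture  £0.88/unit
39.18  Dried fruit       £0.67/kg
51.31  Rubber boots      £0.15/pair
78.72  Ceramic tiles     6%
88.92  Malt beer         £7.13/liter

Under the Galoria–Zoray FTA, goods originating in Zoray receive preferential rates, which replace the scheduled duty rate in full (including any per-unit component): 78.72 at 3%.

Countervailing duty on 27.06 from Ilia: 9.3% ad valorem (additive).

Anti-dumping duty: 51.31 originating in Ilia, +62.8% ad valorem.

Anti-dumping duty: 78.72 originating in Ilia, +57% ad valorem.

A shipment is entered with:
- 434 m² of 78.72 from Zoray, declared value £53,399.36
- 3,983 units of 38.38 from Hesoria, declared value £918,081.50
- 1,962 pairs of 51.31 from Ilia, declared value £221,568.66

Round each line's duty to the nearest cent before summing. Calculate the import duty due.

Line 1 (78.72, Zoray, 434 m², £53,399.36):
Base rate for 78.72 is 6%.
Origin Zoray qualifies under the Galoria–Zoray agreement and 78.72 is covered: preferential rate 3% applies instead.
The additional-duty order on 78.72 targets Ilia, not Zoray; it does not apply.
Duty = £53,399.36 × 3% = £1,601.98.
Line 2 (38.38, Hesoria, 3,983 units, £918,081.50):
Base rate for 38.38 is £0.88/unit.
Duty = 3,983 × £0.88 = £3,505.04.
Line 3 (51.31, Ilia, 1,962 pairs, £221,568.66):
Base rate for 51.31 is £0.15/pair.
Additional duty on 51.31 from Ilia: +62.8% ad valorem. Applied ad valorem rate = 62.8%.
Duty = £221,568.66 × 62.8% + 1,962 × £0.15 = £139,439.42.
Total = £1,601.98 + £3,505.04 + £139,439.42 = £144,546.44.

£144,546.44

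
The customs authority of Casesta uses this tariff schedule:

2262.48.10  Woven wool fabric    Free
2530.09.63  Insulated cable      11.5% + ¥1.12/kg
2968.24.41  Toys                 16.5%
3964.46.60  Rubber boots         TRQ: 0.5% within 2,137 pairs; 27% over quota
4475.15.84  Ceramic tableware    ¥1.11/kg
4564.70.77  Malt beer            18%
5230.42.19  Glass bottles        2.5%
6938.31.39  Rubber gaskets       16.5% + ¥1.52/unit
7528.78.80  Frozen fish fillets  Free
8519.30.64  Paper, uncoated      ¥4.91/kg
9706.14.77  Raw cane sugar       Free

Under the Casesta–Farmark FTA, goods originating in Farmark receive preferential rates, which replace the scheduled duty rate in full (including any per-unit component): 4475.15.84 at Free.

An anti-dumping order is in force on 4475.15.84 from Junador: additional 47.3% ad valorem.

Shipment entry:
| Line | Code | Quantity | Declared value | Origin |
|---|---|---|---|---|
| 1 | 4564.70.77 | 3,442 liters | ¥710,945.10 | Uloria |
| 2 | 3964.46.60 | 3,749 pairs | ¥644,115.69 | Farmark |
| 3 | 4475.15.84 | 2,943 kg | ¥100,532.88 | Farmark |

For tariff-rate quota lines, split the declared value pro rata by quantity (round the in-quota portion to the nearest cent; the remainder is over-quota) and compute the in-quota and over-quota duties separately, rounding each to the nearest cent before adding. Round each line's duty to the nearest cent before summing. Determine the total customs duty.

¥204,584.49

Line 1 (4564.70.77, Uloria, 3,442 liters, ¥710,945.10):
Base rate for 4564.70.77 is 18%.
Duty = ¥710,945.10 × 18% = ¥127,970.12.
Line 2 (3964.46.60, Farmark, 3,749 pairs, ¥644,115.69):
Code 3964.46.60 is under a tariff-rate quota (threshold 2,137 pairs). In-quota: 2,137 pairs at 0.5%; over-quota: 1,612 pairs at 27%.
Pro-rata value split: in-quota = ¥644,115.69 × 2,137/3,749 = ¥367,157.97; over-quota = ¥644,115.69 − ¥367,157.97 = ¥276,957.72.
In-quota duty = ¥367,157.97 × 0.5% = ¥1,835.79. Over-quota duty = ¥276,957.72 × 27% = ¥74,778.58.
Line duty = ¥1,835.79 + ¥74,778.58 = ¥76,614.37.
Line 3 (4475.15.84, Farmark, 2,943 kg, ¥100,532.88):
Base rate for 4475.15.84 is ¥1.11/kg.
Origin Farmark qualifies under the Casesta–Farmark agreement and 4475.15.84 is covered: preferential rate Free applies instead.
The additional-duty order on 4475.15.84 targets Junador, not Farmark; it does not apply.
Duty = ¥100,532.88 × 0% = ¥0.00.
Total = ¥127,970.12 + ¥76,614.37 + ¥0.00 = ¥204,584.49.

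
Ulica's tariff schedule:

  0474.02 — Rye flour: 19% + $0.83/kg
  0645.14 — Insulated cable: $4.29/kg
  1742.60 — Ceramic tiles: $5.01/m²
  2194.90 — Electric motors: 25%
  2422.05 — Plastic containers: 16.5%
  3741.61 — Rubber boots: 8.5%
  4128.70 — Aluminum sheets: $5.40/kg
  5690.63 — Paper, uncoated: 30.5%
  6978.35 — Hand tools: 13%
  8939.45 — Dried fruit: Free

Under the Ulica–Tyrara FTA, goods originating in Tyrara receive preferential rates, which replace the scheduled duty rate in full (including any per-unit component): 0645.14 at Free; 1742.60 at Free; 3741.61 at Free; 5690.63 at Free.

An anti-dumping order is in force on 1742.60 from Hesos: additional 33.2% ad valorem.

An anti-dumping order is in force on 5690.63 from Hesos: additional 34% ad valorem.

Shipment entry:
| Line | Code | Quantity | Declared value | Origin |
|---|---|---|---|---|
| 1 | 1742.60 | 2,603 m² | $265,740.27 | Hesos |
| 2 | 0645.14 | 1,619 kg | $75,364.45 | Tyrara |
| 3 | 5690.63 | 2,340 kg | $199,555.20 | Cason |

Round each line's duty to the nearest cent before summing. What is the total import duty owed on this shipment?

Line 1 (1742.60, Hesos, 2,603 m², $265,740.27):
Base rate for 1742.60 is $5.01/m².
1742.60 has an FTA preferential rate, but origin Hesos is not Tyrara; base rate stands.
Additional duty on 1742.60 from Hesos: +33.2% ad valorem. Applied ad valorem rate = 33.2%.
Duty = $265,740.27 × 33.2% + 2,603 × $5.01 = $101,266.80.
Line 2 (0645.14, Tyrara, 1,619 kg, $75,364.45):
Base rate for 0645.14 is $4.29/kg.
Origin Tyrara qualifies under the Ulica–Tyrara agreement and 0645.14 is covered: preferential rate Free applies instead.
Duty = $75,364.45 × 0% = $0.00.
Line 3 (5690.63, Cason, 2,340 kg, $199,555.20):
Base rate for 5690.63 is 30.5%.
5690.63 has an FTA preferential rate, but origin Cason is not Tyrara; base rate stands.
The additional-duty order on 5690.63 targets Hesos, not Cason; it does not apply.
Duty = $199,555.20 × 30.5% = $60,864.34.
Total = $101,266.80 + $0.00 + $60,864.34 = $162,131.14.

$162,131.14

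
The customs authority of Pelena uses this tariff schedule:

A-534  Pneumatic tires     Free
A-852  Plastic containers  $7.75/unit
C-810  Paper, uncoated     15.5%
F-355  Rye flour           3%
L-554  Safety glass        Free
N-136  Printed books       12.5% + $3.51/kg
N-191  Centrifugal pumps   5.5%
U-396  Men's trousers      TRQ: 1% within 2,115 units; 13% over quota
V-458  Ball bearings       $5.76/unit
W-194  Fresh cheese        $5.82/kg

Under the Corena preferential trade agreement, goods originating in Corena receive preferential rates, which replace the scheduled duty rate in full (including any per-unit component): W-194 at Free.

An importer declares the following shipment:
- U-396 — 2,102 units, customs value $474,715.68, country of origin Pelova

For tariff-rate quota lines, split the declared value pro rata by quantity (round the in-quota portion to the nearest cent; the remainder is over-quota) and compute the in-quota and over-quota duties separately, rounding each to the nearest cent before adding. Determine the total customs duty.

Line 1 (U-396, Pelova, 2,102 units, $474,715.68):
Code U-396 is under a tariff-rate quota (threshold 2,115 units). Quantity 2,102 units is within the quota, so the in-quota rate 1% applies to the full value.
Duty = $474,715.68 × 1% = $4,747.16.

$4,747.16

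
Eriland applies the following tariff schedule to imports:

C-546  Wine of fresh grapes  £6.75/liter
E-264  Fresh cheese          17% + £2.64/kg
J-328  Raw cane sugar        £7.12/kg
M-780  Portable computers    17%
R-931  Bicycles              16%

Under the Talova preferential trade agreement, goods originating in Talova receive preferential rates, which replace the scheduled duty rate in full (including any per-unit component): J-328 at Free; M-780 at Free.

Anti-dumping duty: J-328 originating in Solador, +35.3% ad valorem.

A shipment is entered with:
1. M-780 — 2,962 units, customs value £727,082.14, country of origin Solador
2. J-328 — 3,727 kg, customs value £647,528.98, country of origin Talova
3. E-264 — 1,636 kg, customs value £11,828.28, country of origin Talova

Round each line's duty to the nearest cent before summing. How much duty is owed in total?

£129,933.81

Line 1 (M-780, Solador, 2,962 units, £727,082.14):
Base rate for M-780 is 17%.
M-780 has an FTA preferential rate, but origin Solador is not Talova; base rate stands.
Duty = £727,082.14 × 17% = £123,603.96.
Line 2 (J-328, Talova, 3,727 kg, £647,528.98):
Base rate for J-328 is £7.12/kg.
Origin Talova qualifies under the Eriland–Talova agreement and J-328 is covered: preferential rate Free applies instead.
The additional-duty order on J-328 targets Solador, not Talova; it does not apply.
Duty = £647,528.98 × 0% = £0.00.
Line 3 (E-264, Talova, 1,636 kg, £11,828.28):
Base rate for E-264 is 17% + £2.64/kg.
Origin Talova is the FTA partner but E-264 is not on the preference list; base rate stands.
Duty = £11,828.28 × 17% + 1,636 × £2.64 = £6,329.85.
Total = £123,603.96 + £0.00 + £6,329.85 = £129,933.81.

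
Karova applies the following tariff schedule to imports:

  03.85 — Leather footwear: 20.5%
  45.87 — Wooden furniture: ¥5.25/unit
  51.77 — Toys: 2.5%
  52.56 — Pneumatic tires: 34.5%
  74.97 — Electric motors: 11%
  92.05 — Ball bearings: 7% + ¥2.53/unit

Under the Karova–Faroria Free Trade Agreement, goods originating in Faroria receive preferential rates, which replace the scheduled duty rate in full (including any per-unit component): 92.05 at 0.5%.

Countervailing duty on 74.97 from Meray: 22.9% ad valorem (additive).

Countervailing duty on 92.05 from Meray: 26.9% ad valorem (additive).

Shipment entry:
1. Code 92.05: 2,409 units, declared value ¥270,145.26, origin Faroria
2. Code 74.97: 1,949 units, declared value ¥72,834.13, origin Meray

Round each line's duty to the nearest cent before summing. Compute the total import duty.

Line 1 (92.05, Faroria, 2,409 units, ¥270,145.26):
Base rate for 92.05 is 7% + ¥2.53/unit.
Origin Faroria qualifies under the Karova–Faroria agreement and 92.05 is covered: preferential rate 0.5% applies instead.
The additional-duty order on 92.05 targets Meray, not Faroria; it does not apply.
Duty = ¥270,145.26 × 0.5% = ¥1,350.73.
Line 2 (74.97, Meray, 1,949 units, ¥72,834.13):
Base rate for 74.97 is 11%.
Additional duty on 74.97 from Meray: +22.9%. Applied ad valorem rate: 11% + 22.9% = 33.9%.
Duty = ¥72,834.13 × 33.9% = ¥24,690.77.
Total = ¥1,350.73 + ¥24,690.77 = ¥26,041.50.

¥26,041.50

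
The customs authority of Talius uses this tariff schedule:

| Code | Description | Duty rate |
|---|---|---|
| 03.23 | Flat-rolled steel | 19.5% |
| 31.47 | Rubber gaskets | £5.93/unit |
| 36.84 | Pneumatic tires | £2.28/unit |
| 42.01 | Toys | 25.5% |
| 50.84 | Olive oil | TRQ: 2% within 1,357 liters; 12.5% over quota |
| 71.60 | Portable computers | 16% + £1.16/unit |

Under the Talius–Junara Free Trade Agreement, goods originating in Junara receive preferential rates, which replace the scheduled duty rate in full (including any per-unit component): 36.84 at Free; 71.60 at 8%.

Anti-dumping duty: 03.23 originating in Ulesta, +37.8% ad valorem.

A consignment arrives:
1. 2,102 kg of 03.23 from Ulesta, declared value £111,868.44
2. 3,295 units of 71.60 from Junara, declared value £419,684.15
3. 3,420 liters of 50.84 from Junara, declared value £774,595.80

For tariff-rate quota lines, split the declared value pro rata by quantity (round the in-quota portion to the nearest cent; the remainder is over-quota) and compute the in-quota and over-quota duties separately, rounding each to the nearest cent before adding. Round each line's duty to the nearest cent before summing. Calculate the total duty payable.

Line 1 (03.23, Ulesta, 2,102 kg, £111,868.44):
Base rate for 03.23 is 19.5%.
Additional duty on 03.23 from Ulesta: +37.8%. Applied ad valorem rate: 19.5% + 37.8% = 57.3%.
Duty = £111,868.44 × 57.3% = £64,100.62.
Line 2 (71.60, Junara, 3,295 units, £419,684.15):
Base rate for 71.60 is 16% + £1.16/unit.
Origin Junara qualifies under the Talius–Junara agreement and 71.60 is covered: preferential rate 8% applies instead.
Duty = £419,684.15 × 8% = £33,574.73.
Line 3 (50.84, Junara, 3,420 liters, £774,595.80):
Code 50.84 is under a tariff-rate quota (threshold 1,357 liters). In-quota: 1,357 liters at 2%; over-quota: 2,063 liters at 12.5%.
Pro-rata value split: in-quota = £774,595.80 × 1,357/3,420 = £307,346.93; over-quota = £774,595.80 − £307,346.93 = £467,248.87.
In-quota duty = £307,346.93 × 2% = £6,146.94. Over-quota duty = £467,248.87 × 12.5% = £58,406.11.
Line duty = £6,146.94 + £58,406.11 = £64,553.05.
Total = £64,100.62 + £33,574.73 + £64,553.05 = £162,228.40.

£162,228.40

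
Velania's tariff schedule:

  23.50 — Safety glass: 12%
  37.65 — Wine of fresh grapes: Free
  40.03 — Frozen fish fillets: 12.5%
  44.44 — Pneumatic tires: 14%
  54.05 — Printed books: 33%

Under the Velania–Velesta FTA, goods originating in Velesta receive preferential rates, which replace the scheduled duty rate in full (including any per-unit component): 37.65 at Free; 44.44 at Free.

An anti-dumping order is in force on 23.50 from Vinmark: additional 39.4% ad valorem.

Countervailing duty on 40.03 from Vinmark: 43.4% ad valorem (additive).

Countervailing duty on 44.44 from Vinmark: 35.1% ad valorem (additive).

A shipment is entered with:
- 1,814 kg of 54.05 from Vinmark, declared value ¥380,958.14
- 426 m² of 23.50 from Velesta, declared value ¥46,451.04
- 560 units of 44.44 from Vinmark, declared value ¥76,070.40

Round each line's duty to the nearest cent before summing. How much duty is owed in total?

¥168,640.88

Line 1 (54.05, Vinmark, 1,814 kg, ¥380,958.14):
Base rate for 54.05 is 33%.
Duty = ¥380,958.14 × 33% = ¥125,716.19.
Line 2 (23.50, Velesta, 426 m², ¥46,451.04):
Base rate for 23.50 is 12%.
Origin Velesta is the FTA partner but 23.50 is not on the preference list; base rate stands.
The additional-duty order on 23.50 targets Vinmark, not Velesta; it does not apply.
Duty = ¥46,451.04 × 12% = ¥5,574.12.
Line 3 (44.44, Vinmark, 560 units, ¥76,070.40):
Base rate for 44.44 is 14%.
44.44 has an FTA preferential rate, but origin Vinmark is not Velesta; base rate stands.
Additional duty on 44.44 from Vinmark: +35.1%. Applied ad valorem rate: 14% + 35.1% = 49.1%.
Duty = ¥76,070.40 × 49.1% = ¥37,350.57.
Total = ¥125,716.19 + ¥5,574.12 + ¥37,350.57 = ¥168,640.88.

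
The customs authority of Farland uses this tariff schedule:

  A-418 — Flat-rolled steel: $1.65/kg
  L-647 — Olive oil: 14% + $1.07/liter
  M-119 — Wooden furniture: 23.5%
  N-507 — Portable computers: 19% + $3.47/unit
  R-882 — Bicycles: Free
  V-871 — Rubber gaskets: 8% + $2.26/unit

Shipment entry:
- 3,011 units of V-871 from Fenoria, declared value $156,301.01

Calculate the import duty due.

Line 1 (V-871, Fenoria, 3,011 units, $156,301.01):
Base rate for V-871 is 8% + $2.26/unit.
Duty = $156,301.01 × 8% + 3,011 × $2.26 = $19,308.94.

$19,308.94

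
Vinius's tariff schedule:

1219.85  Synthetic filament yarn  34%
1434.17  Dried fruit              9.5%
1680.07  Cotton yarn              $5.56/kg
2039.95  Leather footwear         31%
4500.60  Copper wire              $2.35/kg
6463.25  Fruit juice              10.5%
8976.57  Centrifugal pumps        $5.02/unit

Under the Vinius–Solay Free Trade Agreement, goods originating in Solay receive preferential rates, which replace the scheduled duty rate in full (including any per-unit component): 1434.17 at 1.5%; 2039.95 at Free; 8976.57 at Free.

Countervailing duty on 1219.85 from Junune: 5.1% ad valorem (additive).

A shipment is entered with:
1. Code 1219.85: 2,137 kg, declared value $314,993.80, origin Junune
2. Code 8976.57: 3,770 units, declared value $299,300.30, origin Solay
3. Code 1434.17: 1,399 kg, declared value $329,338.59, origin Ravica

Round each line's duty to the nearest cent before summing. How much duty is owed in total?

Line 1 (1219.85, Junune, 2,137 kg, $314,993.80):
Base rate for 1219.85 is 34%.
Additional duty on 1219.85 from Junune: +5.1%. Applied ad valorem rate: 34% + 5.1% = 39.1%.
Duty = $314,993.80 × 39.1% = $123,162.58.
Line 2 (8976.57, Solay, 3,770 units, $299,300.30):
Base rate for 8976.57 is $5.02/unit.
Origin Solay qualifies under the Vinius–Solay agreement and 8976.57 is covered: preferential rate Free applies instead.
Duty = $299,300.30 × 0% = $0.00.
Line 3 (1434.17, Ravica, 1,399 kg, $329,338.59):
Base rate for 1434.17 is 9.5%.
1434.17 has an FTA preferential rate, but origin Ravica is not Solay; base rate stands.
Duty = $329,338.59 × 9.5% = $31,287.17.
Total = $123,162.58 + $0.00 + $31,287.17 = $154,449.75.

$154,449.75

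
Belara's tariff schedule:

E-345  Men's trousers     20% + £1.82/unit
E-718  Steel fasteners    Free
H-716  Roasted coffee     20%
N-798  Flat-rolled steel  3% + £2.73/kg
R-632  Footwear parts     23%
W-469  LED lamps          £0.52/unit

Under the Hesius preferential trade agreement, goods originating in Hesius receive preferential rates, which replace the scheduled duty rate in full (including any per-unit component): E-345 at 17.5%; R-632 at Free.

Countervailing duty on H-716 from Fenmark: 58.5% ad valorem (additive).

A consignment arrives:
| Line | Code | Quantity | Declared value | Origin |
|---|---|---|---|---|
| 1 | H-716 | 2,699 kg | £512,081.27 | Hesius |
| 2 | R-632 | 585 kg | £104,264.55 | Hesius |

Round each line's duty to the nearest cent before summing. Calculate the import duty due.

Line 1 (H-716, Hesius, 2,699 kg, £512,081.27):
Base rate for H-716 is 20%.
Origin Hesius is the FTA partner but H-716 is not on the preference list; base rate stands.
The additional-duty order on H-716 targets Fenmark, not Hesius; it does not apply.
Duty = £512,081.27 × 20% = £102,416.25.
Line 2 (R-632, Hesius, 585 kg, £104,264.55):
Base rate for R-632 is 23%.
Origin Hesius qualifies under the Belara–Hesius agreement and R-632 is covered: preferential rate Free applies instead.
Duty = £104,264.55 × 0% = £0.00.
Total = £102,416.25 + £0.00 = £102,416.25.

£102,416.25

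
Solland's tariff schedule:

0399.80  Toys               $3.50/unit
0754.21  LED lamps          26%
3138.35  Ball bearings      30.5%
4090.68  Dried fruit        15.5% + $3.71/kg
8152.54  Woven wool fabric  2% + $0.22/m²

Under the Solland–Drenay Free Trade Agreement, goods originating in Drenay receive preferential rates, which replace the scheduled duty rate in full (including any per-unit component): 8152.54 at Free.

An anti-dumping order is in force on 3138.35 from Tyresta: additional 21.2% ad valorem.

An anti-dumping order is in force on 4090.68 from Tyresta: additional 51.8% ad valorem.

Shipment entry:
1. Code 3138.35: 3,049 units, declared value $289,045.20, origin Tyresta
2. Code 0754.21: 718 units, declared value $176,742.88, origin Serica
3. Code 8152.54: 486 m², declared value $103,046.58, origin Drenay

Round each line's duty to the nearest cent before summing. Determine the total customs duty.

$195,389.52

Line 1 (3138.35, Tyresta, 3,049 units, $289,045.20):
Base rate for 3138.35 is 30.5%.
Additional duty on 3138.35 from Tyresta: +21.2%. Applied ad valorem rate: 30.5% + 21.2% = 51.7%.
Duty = $289,045.20 × 51.7% = $149,436.37.
Line 2 (0754.21, Serica, 718 units, $176,742.88):
Base rate for 0754.21 is 26%.
Duty = $176,742.88 × 26% = $45,953.15.
Line 3 (8152.54, Drenay, 486 m², $103,046.58):
Base rate for 8152.54 is 2% + $0.22/m².
Origin Drenay qualifies under the Solland–Drenay agreement and 8152.54 is covered: preferential rate Free applies instead.
Duty = $103,046.58 × 0% = $0.00.
Total = $149,436.37 + $45,953.15 + $0.00 = $195,389.52.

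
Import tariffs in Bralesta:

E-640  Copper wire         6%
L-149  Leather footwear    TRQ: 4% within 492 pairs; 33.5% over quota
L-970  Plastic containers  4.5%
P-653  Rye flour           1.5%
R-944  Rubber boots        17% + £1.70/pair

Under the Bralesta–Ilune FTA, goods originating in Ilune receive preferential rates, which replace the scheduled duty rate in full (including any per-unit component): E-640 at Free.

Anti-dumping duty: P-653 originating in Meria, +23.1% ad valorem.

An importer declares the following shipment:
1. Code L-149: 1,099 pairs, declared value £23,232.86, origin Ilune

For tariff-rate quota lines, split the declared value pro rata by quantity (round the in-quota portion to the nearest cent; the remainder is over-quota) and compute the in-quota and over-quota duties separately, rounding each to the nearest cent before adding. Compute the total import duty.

£4,714.75

Line 1 (L-149, Ilune, 1,099 pairs, £23,232.86):
Code L-149 is under a tariff-rate quota (threshold 492 pairs). In-quota: 492 pairs at 4%; over-quota: 607 pairs at 33.5%.
Pro-rata value split: in-quota = £23,232.86 × 492/1,099 = £10,400.88; over-quota = £23,232.86 − £10,400.88 = £12,831.98.
In-quota duty = £10,400.88 × 4% = £416.04. Over-quota duty = £12,831.98 × 33.5% = £4,298.71.
Line duty = £416.04 + £4,298.71 = £4,714.75.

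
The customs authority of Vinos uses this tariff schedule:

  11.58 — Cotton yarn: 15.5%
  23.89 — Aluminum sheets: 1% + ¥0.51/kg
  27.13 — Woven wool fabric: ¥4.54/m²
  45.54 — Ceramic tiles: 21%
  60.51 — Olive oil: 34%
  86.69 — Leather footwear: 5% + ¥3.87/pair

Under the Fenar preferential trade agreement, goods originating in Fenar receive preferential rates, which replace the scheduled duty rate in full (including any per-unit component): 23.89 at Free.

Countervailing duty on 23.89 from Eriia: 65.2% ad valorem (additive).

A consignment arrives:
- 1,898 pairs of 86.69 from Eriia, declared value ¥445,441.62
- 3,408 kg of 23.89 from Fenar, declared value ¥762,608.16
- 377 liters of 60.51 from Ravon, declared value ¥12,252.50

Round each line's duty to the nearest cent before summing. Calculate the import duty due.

Line 1 (86.69, Eriia, 1,898 pairs, ¥445,441.62):
Base rate for 86.69 is 5% + ¥3.87/pair.
Duty = ¥445,441.62 × 5% + 1,898 × ¥3.87 = ¥29,617.34.
Line 2 (23.89, Fenar, 3,408 kg, ¥762,608.16):
Base rate for 23.89 is 1% + ¥0.51/kg.
Origin Fenar qualifies under the Vinos–Fenar agreement and 23.89 is covered: preferential rate Free applies instead.
The additional-duty order on 23.89 targets Eriia, not Fenar; it does not apply.
Duty = ¥762,608.16 × 0% = ¥0.00.
Line 3 (60.51, Ravon, 377 liters, ¥12,252.50):
Base rate for 60.51 is 34%.
Duty = ¥12,252.50 × 34% = ¥4,165.85.
Total = ¥29,617.34 + ¥0.00 + ¥4,165.85 = ¥33,783.19.

¥33,783.19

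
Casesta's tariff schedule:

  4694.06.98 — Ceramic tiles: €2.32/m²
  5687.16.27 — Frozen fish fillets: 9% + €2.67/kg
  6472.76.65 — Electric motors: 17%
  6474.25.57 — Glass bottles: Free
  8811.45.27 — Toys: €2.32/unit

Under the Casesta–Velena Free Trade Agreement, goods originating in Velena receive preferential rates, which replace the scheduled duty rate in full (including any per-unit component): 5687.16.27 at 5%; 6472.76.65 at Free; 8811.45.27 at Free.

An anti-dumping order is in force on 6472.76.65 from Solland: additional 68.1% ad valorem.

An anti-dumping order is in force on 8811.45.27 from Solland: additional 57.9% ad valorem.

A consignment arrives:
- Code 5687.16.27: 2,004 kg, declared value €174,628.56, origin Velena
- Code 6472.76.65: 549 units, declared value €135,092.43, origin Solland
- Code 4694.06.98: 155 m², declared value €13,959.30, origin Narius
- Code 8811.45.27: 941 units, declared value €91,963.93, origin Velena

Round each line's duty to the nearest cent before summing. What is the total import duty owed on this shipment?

Line 1 (5687.16.27, Velena, 2,004 kg, €174,628.56):
Base rate for 5687.16.27 is 9% + €2.67/kg.
Origin Velena qualifies under the Casesta–Velena agreement and 5687.16.27 is covered: preferential rate 5% applies instead.
Duty = €174,628.56 × 5% = €8,731.43.
Line 2 (6472.76.65, Solland, 549 units, €135,092.43):
Base rate for 6472.76.65 is 17%.
6472.76.65 has an FTA preferential rate, but origin Solland is not Velena; base rate stands.
Additional duty on 6472.76.65 from Solland: +68.1%. Applied ad valorem rate: 17% + 68.1% = 85.1%.
Duty = €135,092.43 × 85.1% = €114,963.66.
Line 3 (4694.06.98, Narius, 155 m², €13,959.30):
Base rate for 4694.06.98 is €2.32/m².
Duty = 155 × €2.32 = €359.60.
Line 4 (8811.45.27, Velena, 941 units, €91,963.93):
Base rate for 8811.45.27 is €2.32/unit.
Origin Velena qualifies under the Casesta–Velena agreement and 8811.45.27 is covered: preferential rate Free applies instead.
The additional-duty order on 8811.45.27 targets Solland, not Velena; it does not apply.
Duty = €91,963.93 × 0% = €0.00.
Total = €8,731.43 + €114,963.66 + €359.60 + €0.00 = €124,054.69.

€124,054.69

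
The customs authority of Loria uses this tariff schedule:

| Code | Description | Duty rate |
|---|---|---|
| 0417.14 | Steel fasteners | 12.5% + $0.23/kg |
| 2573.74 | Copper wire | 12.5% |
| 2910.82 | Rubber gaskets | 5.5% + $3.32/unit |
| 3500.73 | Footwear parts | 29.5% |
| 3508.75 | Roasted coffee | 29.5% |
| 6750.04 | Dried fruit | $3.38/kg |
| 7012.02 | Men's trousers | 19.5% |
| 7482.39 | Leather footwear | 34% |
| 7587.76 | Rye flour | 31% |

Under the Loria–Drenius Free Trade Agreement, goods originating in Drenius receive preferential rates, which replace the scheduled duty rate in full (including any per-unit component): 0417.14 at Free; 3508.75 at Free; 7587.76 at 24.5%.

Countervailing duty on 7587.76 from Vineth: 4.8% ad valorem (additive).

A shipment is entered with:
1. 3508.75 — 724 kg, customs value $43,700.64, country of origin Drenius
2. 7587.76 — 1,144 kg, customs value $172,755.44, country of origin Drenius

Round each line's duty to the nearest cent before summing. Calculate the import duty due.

Line 1 (3508.75, Drenius, 724 kg, $43,700.64):
Base rate for 3508.75 is 29.5%.
Origin Drenius qualifies under the Loria–Drenius agreement and 3508.75 is covered: preferential rate Free applies instead.
Duty = $43,700.64 × 0% = $0.00.
Line 2 (7587.76, Drenius, 1,144 kg, $172,755.44):
Base rate for 7587.76 is 31%.
Origin Drenius qualifies under the Loria–Drenius agreement and 7587.76 is covered: preferential rate 24.5% applies instead.
The additional-duty order on 7587.76 targets Vineth, not Drenius; it does not apply.
Duty = $172,755.44 × 24.5% = $42,325.08.
Total = $0.00 + $42,325.08 = $42,325.08.

$42,325.08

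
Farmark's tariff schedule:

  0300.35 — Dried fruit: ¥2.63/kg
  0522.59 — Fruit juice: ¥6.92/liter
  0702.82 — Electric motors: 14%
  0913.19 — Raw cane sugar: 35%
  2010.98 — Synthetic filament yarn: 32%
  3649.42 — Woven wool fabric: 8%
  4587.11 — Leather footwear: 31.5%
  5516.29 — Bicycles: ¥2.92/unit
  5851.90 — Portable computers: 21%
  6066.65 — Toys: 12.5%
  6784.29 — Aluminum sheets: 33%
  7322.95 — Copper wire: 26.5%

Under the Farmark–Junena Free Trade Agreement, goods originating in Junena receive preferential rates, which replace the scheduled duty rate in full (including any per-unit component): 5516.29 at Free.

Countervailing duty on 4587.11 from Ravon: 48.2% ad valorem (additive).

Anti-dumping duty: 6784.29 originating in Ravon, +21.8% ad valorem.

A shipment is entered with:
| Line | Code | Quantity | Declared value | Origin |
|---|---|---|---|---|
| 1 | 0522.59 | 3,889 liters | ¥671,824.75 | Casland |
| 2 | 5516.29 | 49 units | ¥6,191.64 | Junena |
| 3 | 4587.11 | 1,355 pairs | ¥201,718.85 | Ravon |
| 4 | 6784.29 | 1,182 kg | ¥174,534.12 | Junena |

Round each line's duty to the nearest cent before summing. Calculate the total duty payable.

¥245,278.06

Line 1 (0522.59, Casland, 3,889 liters, ¥671,824.75):
Base rate for 0522.59 is ¥6.92/liter.
Duty = 3,889 × ¥6.92 = ¥26,911.88.
Line 2 (5516.29, Junena, 49 units, ¥6,191.64):
Base rate for 5516.29 is ¥2.92/unit.
Origin Junena qualifies under the Farmark–Junena agreement and 5516.29 is covered: preferential rate Free applies instead.
Duty = ¥6,191.64 × 0% = ¥0.00.
Line 3 (4587.11, Ravon, 1,355 pairs, ¥201,718.85):
Base rate for 4587.11 is 31.5%.
Additional duty on 4587.11 from Ravon: +48.2%. Applied ad valorem rate: 31.5% + 48.2% = 79.7%.
Duty = ¥201,718.85 × 79.7% = ¥160,769.92.
Line 4 (6784.29, Junena, 1,182 kg, ¥174,534.12):
Base rate for 6784.29 is 33%.
Origin Junena is the FTA partner but 6784.29 is not on the preference list; base rate stands.
The additional-duty order on 6784.29 targets Ravon, not Junena; it does not apply.
Duty = ¥174,534.12 × 33% = ¥57,596.26.
Total = ¥26,911.88 + ¥0.00 + ¥160,769.92 + ¥57,596.26 = ¥245,278.06.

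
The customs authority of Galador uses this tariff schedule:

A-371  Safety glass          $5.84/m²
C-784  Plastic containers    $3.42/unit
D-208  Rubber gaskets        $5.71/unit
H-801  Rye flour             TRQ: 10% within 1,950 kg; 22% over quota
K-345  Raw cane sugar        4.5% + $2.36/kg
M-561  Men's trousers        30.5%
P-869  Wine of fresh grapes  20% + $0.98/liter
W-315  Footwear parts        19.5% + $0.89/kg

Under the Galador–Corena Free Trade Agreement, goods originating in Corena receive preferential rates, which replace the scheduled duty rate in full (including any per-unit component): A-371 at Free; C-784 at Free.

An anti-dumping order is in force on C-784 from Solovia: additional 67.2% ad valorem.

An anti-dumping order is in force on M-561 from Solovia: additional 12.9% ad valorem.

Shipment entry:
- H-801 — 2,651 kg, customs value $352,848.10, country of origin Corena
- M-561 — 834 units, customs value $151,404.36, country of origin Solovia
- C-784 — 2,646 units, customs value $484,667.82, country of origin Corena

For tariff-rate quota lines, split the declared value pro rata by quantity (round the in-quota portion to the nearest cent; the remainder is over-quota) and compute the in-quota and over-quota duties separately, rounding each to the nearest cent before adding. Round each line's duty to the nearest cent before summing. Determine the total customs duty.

$112,190.67

Line 1 (H-801, Corena, 2,651 kg, $352,848.10):
Code H-801 is under a tariff-rate quota (threshold 1,950 kg). In-quota: 1,950 kg at 10%; over-quota: 701 kg at 22%.
Pro-rata value split: in-quota = $352,848.10 × 1,950/2,651 = $259,545.00; over-quota = $352,848.10 − $259,545.00 = $93,303.10.
In-quota duty = $259,545.00 × 10% = $25,954.50. Over-quota duty = $93,303.10 × 22% = $20,526.68.
Line duty = $25,954.50 + $20,526.68 = $46,481.18.
Line 2 (M-561, Solovia, 834 units, $151,404.36):
Base rate for M-561 is 30.5%.
Additional duty on M-561 from Solovia: +12.9%. Applied ad valorem rate: 30.5% + 12.9% = 43.4%.
Duty = $151,404.36 × 43.4% = $65,709.49.
Line 3 (C-784, Corena, 2,646 units, $484,667.82):
Base rate for C-784 is $3.42/unit.
Origin Corena qualifies under the Galador–Corena agreement and C-784 is covered: preferential rate Free applies instead.
The additional-duty order on C-784 targets Solovia, not Corena; it does not apply.
Duty = $484,667.82 × 0% = $0.00.
Total = $46,481.18 + $65,709.49 + $0.00 = $112,190.67.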